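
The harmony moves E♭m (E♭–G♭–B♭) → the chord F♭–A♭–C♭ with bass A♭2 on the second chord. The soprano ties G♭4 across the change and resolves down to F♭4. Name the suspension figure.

At the second chord the bass is A♭2. The suspended G♭4 lies a seventh above the bass; after resolving down by step to F♭4, the interval above the bass becomes a sixth.
Suspension figures are named by those two intervals: 7–6.

7–6 suspension.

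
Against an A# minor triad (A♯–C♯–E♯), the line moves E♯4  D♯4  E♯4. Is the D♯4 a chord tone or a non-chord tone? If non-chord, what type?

Non-chord tone — a neighbor tone.

The harmony at that moment is A♯ minor triad (A♯, C♯, E♯); D♯4 is not a chord tone.
It is approached by step down from E♯4 and left by step up to E♯4.
Step away and step back to the same note — a neighbor tone (lower neighbor).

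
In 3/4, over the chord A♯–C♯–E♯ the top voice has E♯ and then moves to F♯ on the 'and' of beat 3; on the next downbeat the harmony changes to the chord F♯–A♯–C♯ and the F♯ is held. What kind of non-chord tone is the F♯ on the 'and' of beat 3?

The harmony at that moment is A♯ minor triad (A♯, C♯, E♯); F♯ is not a chord tone.
It is approached by step up from E♯ and then sustained as the same pitch into the next harmony.
Arriving early and becoming a chord tone when the harmony changes — an anticipation.

Anticipation.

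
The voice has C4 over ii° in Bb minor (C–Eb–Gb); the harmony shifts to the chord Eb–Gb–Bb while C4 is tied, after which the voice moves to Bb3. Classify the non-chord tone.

C4 is a suspension.

The harmony at that moment is Eb minor triad (Eb, Gb, Bb); C4 is not a chord tone.
It is held over (the same pitch as the preceding C4) and left by step down to Bb3.
Held over from the previous chord and resolving down by step — a suspension.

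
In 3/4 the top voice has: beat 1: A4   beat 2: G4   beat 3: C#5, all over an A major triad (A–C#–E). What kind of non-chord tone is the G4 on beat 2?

Escape tone.

The harmony at that moment is A major triad (A, C#, E); G4 is not a chord tone.
It is approached by step down from A4 and left by leap up to C#5.
Step in, leap out, on a weak beat — an escape tone.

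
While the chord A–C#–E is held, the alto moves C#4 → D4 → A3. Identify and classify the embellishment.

The harmony at that moment is A major triad (A, C#, E); D4 is not a chord tone.
It is approached by step up from C#4 and left by leap down to A3.
Step in, leap out — an escape tone.

D4 is an escape tone.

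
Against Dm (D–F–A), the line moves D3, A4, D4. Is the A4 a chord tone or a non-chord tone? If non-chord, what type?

Chord tone (the fifth of D minor triad).

D minor triad contains D, F, A; A is the fifth, so it is a chord tone.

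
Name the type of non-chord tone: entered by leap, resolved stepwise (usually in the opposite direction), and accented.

Approach: by leap. Departure: by step. Metric position: strong.
Leap in, step out, in a metrically strong position — an appoggiatura. (It is the mirror image of the escape tone, which steps in and leaps out from a weak position.)

Appoggiatura.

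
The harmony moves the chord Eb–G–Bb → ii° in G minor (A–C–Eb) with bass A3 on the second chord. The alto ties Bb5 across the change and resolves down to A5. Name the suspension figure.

9–8 suspension.

At the second chord the bass is A3. The suspended Bb5 lies a ninth above the bass; after resolving down by step to A5, the interval above the bass becomes an octave.
Suspension figures are named by those two intervals: 9–8.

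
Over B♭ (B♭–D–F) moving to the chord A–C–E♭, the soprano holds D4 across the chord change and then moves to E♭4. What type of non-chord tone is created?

D4 is a retardation.

The harmony at that moment is A diminished triad (A, C, E♭); D4 is not a chord tone.
It is held over (the same pitch as the preceding D4) and left by step up to E♭4.
Held over from the previous chord and resolving up by step — a retardation.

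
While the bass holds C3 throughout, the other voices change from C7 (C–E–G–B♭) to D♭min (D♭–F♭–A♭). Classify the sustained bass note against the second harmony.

The harmony at that moment is D♭ minor triad (D♭, F♭, A♭); C3 is not a chord tone.
It is held over (the same pitch as the preceding C3) and then sustained as the same pitch into the next harmony.
Sustained through a change of harmony — a pedal tone.

Pedal tone (pedal point).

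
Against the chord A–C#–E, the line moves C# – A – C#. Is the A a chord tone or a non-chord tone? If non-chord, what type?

A major triad contains A, C#, E; A is the root, so it is a chord tone.

Chord tone (the root of A major triad).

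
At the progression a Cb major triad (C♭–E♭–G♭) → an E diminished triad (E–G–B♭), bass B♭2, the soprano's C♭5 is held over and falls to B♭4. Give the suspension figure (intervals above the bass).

At the second chord the bass is B♭2. The suspended C♭5 lies a ninth above the bass; after resolving down by step to B♭4, the interval above the bass becomes an octave.
Suspension figures are named by those two intervals: 9–8.

9–8 suspension.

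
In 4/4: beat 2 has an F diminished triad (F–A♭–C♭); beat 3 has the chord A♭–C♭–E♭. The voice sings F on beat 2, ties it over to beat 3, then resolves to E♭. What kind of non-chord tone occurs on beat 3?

Suspension.

The harmony at that moment is A♭ minor triad (A♭, C♭, E♭); F is not a chord tone.
It is held over (the same pitch as the preceding F) and left by step down to E♭.
Held over from the previous chord and resolving down by step — a suspension.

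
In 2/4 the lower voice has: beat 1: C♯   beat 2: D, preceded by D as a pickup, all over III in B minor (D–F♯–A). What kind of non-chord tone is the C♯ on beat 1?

The harmony at that moment is D major triad (D, F♯, A); C♯ is not a chord tone.
It is approached by step down from D and left by step up to D.
Step away and step back to the same note — a neighbor tone (lower neighbor).

Lower neighbor tone.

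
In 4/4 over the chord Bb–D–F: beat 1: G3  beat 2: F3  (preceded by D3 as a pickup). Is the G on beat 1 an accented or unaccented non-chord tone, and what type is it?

The harmony at that moment is Bb major triad (Bb, D, F); G3 is not a chord tone.
It is approached by leap up from D3 and left by step down to F3.
Leap in, step out — an appoggiatura.
It falls on the downbeat, so it is accented.

Accented appoggiatura.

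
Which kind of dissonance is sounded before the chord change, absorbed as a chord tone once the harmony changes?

Approach: ahead of the chord change (typically by step), so it is dissonant against the current harmony. Departure: none — the same pitch is restated or held and is a chord tone of the new harmony.
Dissonant first, consonant once the harmony catches up: the note simply arrives early — an anticipation. (The reverse timing, consonant first and dissonant after the change, would be a suspension or retardation.)

Anticipation.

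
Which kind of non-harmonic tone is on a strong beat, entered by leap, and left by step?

Approach: by leap. Departure: by step. Metric position: strong.
Leap in, step out, in a metrically strong position — an appoggiatura. (It is the mirror image of the escape tone, which steps in and leaps out from a weak position.)

Appoggiatura.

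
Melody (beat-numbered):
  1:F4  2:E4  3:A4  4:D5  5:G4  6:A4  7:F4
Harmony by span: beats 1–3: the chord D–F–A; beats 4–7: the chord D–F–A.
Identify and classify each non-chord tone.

The harmony at that moment is D minor triad (D, F, A); E4 is not a chord tone.
It is approached by step down from F4 and left by leap up to A4.
Step in, leap out — an escape tone.
The harmony at that moment is D minor triad (D, F, A); G4 is not a chord tone.
It is approached by leap down from D5 and left by step up to A4.
Leap in, step out — an appoggiatura.

E4 (beat 2) — escape tone; G4 (beat 5) — appoggiatura.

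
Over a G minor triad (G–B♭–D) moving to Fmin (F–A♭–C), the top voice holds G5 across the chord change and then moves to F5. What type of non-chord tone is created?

The harmony at that moment is F minor triad (F, A♭, C); G5 is not a chord tone.
It is held over (the same pitch as the preceding G5) and left by step down to F5.
Held over from the previous chord and resolving down by step — a suspension.

G5 is a suspension.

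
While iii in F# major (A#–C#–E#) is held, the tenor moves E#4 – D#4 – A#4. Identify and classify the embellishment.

D#4 is an escape tone.

The harmony at that moment is A# minor triad (A#, C#, E#); D#4 is not a chord tone.
It is approached by step down from E#4 and left by leap up to A#4.
Step in, leap out — an escape tone.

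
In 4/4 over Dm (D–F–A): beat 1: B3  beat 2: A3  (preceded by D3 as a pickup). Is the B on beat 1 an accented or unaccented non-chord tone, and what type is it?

Accented appoggiatura.

The harmony at that moment is D minor triad (D, F, A); B3 is not a chord tone.
It is approached by leap up from D3 and left by step down to A3.
Leap in, step out — an appoggiatura.
It falls on the downbeat, so it is accented.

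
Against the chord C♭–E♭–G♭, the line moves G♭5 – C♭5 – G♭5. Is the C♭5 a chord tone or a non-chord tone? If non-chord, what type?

Chord tone (the root of Cb major triad).

Cb major triad contains C♭, E♭, G♭; C♭ is the root, so it is a chord tone.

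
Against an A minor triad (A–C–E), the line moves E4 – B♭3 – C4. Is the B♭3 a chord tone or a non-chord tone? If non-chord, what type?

Non-chord tone — an appoggiatura.

The harmony at that moment is A minor triad (A, C, E); B♭3 is not a chord tone.
It is approached by leap down from E4 and left by step up to C4.
Leap in, step out — an appoggiatura.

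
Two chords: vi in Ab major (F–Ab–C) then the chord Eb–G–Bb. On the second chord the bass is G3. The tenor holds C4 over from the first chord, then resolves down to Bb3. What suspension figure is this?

4–3 suspension.

At the second chord the bass is G3. The suspended C4 lies a fourth above the bass; after resolving down by step to Bb3, the interval above the bass becomes a third.
Suspension figures are named by those two intervals: 4–3.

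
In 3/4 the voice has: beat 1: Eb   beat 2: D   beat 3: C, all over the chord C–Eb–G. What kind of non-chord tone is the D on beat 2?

The harmony at that moment is C minor triad (C, Eb, G); D is not a chord tone.
It is approached by step down from Eb and left by step down to C.
Step in, step out in the same direction — a passing tone.

Passing tone.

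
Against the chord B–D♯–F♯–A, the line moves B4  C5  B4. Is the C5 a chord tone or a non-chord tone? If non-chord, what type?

The harmony at that moment is B dominant seventh chord (B, D♯, F♯, A); C5 is not a chord tone.
It is approached by step up from B4 and left by step down to B4.
Step away and step back to the same note — a neighbor tone (upper neighbor).

Non-chord tone — a neighbor tone.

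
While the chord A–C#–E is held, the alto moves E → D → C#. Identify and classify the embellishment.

D is a passing tone.

The harmony at that moment is A major triad (A, C#, E); D is not a chord tone.
It is approached by step down from E and left by step down to C#.
Step in, step out in the same direction — a passing tone.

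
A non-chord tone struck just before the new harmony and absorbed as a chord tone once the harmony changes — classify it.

Anticipation.

Approach: ahead of the chord change (typically by step), so it is dissonant against the current harmony. Departure: none — the same pitch is restated or held and is a chord tone of the new harmony.
Dissonant first, consonant once the harmony catches up: the note simply arrives early — an anticipation. (The reverse timing, consonant first and dissonant after the change, would be a suspension or retardation.)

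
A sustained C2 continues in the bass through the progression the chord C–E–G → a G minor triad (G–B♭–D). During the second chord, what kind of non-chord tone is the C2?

The harmony at that moment is G minor triad (G, B♭, D); C2 is not a chord tone.
It is held over (the same pitch as the preceding C2) and then sustained as the same pitch into the next harmony.
Sustained through a change of harmony — a pedal tone.

Pedal tone (pedal point).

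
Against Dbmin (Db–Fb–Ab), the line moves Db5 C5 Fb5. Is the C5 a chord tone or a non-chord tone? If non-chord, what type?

The harmony at that moment is Db minor triad (Db, Fb, Ab); C5 is not a chord tone.
It is approached by step down from Db5 and left by leap up to Fb5.
Step in, leap out — an escape tone.

Non-chord tone — an escape tone.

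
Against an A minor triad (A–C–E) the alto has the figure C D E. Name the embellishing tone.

D is a passing tone.

The harmony at that moment is A minor triad (A, C, E); D is not a chord tone.
It is approached by step up from C and left by step up to E.
Step in, step out in the same direction — a passing tone.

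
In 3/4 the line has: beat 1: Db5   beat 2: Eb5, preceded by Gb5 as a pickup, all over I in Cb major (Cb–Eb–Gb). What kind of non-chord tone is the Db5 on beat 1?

The harmony at that moment is Cb major triad (Cb, Eb, Gb); Db5 is not a chord tone.
It is approached by leap down from Gb5 and left by step up to Eb5.
Leap in, step out, metrically accented — an appoggiatura.

Appoggiatura.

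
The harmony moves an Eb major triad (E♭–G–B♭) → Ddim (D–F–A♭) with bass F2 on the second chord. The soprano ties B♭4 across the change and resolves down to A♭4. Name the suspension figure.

4–3 suspension.

At the second chord the bass is F2. The suspended B♭4 lies a fourth above the bass; after resolving down by step to A♭4, the interval above the bass becomes a third.
Suspension figures are named by those two intervals: 4–3.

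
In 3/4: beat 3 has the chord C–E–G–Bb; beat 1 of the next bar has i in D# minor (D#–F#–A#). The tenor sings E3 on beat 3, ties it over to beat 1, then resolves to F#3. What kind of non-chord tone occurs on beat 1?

The harmony at that moment is D# minor triad (D#, F#, A#); E3 is not a chord tone.
It is held over (the same pitch as the preceding E3) and left by step up to F#3.
Held over from the previous chord and resolving up by step — a retardation.

Retardation.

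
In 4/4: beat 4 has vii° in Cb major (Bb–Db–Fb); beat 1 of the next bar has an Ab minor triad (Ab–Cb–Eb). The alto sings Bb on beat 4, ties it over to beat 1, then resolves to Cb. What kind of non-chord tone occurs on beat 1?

The harmony at that moment is Ab minor triad (Ab, Cb, Eb); Bb is not a chord tone.
It is held over (the same pitch as the preceding Bb) and left by step up to Cb.
Held over from the previous chord and resolving up by step — a retardation.

Retardation.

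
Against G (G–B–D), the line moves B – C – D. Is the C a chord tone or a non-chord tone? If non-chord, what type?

The harmony at that moment is G major triad (G, B, D); C is not a chord tone.
It is approached by step up from B and left by step up to D.
Step in, step out in the same direction — a passing tone.

Non-chord tone — a passing tone.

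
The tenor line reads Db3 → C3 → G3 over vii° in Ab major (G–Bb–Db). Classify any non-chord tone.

The harmony at that moment is G diminished triad (G, Bb, Db); C3 is not a chord tone.
It is approached by step down from Db3 and left by leap up to G3.
Step in, leap out — an escape tone.

C3 is an escape tone.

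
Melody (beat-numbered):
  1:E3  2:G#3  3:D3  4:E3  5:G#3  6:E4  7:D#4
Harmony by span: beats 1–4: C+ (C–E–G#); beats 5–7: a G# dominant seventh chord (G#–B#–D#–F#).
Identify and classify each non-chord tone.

The harmony at that moment is C augmented triad (C, E, G#); D3 is not a chord tone.
It is approached by leap down from G#3 and left by step up to E3.
Leap in, step out — an appoggiatura.
The harmony at that moment is G# dominant seventh chord (G#, B#, D#, F#); E4 is not a chord tone.
It is approached by leap up from G#3 and left by step down to D#4.
Leap in, step out — an appoggiatura.

D3 (beat 3) — appoggiatura; E4 (beat 6) — appoggiatura.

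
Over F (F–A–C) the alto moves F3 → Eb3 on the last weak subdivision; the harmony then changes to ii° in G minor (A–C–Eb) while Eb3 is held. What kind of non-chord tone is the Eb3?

Eb3 is an anticipation.

The harmony at that moment is F major triad (F, A, C); Eb3 is not a chord tone.
It is approached by step down from F3 and then sustained as the same pitch into the next harmony.
Arriving early and becoming a chord tone when the harmony changes — an anticipation.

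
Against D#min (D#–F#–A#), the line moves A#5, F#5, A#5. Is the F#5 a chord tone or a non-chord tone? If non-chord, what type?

D# minor triad contains D#, F#, A#; F# is the third, so it is a chord tone.

Chord tone (the third of D# minor triad).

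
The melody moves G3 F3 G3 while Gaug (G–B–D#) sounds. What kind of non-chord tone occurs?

F3 is a neighbor tone.

The harmony at that moment is G augmented triad (G, B, D#); F3 is not a chord tone.
It is approached by step down from G3 and left by step up to G3.
Step away and step back to the same note — a neighbor tone (lower neighbor).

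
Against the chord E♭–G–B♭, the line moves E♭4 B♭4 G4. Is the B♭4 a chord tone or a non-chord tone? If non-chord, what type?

Chord tone (the fifth of Eb major triad).

Eb major triad contains E♭, G, B♭; B♭ is the fifth, so it is a chord tone.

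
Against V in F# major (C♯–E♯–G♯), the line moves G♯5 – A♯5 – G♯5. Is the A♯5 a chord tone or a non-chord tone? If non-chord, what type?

Non-chord tone — a neighbor tone.

The harmony at that moment is C♯ major triad (C♯, E♯, G♯); A♯5 is not a chord tone.
It is approached by step up from G♯5 and left by step down to G♯5.
Step away and step back to the same note — a neighbor tone (upper neighbor).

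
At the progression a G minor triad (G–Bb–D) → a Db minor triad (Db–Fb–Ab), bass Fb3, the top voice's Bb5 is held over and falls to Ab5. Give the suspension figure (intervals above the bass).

4–3 suspension.

At the second chord the bass is Fb3. The suspended Bb5 lies a fourth above the bass; after resolving down by step to Ab5, the interval above the bass becomes a third.
Suspension figures are named by those two intervals: 4–3.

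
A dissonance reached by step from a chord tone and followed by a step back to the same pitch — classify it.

Neighbor tone.

Approach: by step. Departure: by step in the opposite direction, back to the starting pitch.
Stepwise on both sides but reversing to return to the same chord tone — a neighbor tone. (Had it continued onward in the same direction it would be a passing tone instead.)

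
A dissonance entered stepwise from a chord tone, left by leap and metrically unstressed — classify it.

Escape tone.

Approach: by step. Departure: by leap. Metric position: weak.
Step in, leap out, from a weak position — an escape tone (échappée). (It is the mirror image of the appoggiatura, which leaps in and steps out on a strong beat.)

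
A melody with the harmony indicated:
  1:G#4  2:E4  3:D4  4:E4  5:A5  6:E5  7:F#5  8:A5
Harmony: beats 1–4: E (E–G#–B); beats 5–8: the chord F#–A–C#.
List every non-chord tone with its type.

The harmony at that moment is E major triad (E, G#, B); D4 is not a chord tone.
It is approached by step down from E4 and left by step up to E4.
Step away and step back to the same note — a neighbor tone (lower neighbor).
The harmony at that moment is F# minor triad (F#, A, C#); E5 is not a chord tone.
It is approached by leap down from A5 and left by step up to F#5.
Leap in, step out — an appoggiatura.

D4 (beat 3) — neighbor tone; E5 (beat 6) — appoggiatura.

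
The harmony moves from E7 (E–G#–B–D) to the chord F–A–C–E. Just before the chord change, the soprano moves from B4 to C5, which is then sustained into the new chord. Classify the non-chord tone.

C5 is an anticipation.

The harmony at that moment is E dominant seventh chord (E, G#, B, D); C5 is not a chord tone.
It is approached by step up from B4 and then sustained as the same pitch into the next harmony.
Arriving early and becoming a chord tone when the harmony changes — an anticipation.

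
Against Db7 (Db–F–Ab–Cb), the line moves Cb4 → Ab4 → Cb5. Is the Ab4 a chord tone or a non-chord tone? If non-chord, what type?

Chord tone (the fifth of Db dominant seventh chord).

Db dominant seventh chord contains Db, F, Ab, Cb; Ab is the fifth, so it is a chord tone.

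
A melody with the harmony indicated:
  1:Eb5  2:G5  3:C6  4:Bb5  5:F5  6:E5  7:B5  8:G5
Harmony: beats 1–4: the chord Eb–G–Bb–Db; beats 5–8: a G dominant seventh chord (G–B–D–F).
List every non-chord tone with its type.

The harmony at that moment is Eb dominant seventh chord (Eb, G, Bb, Db); C6 is not a chord tone.
It is approached by leap up from G5 and left by step down to Bb5.
Leap in, step out — an appoggiatura.
The harmony at that moment is G dominant seventh chord (G, B, D, F); E5 is not a chord tone.
It is approached by step down from F5 and left by leap up to B5.
Step in, leap out — an escape tone.

C6 (beat 3) — appoggiatura; E5 (beat 6) — escape tone.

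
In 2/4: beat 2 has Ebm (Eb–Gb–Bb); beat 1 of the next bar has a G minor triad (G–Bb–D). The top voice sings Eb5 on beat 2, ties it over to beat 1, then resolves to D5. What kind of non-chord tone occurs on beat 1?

Suspension.

The harmony at that moment is G minor triad (G, Bb, D); Eb5 is not a chord tone.
It is held over (the same pitch as the preceding Eb5) and left by step down to D5.
Held over from the previous chord and resolving down by step — a suspension.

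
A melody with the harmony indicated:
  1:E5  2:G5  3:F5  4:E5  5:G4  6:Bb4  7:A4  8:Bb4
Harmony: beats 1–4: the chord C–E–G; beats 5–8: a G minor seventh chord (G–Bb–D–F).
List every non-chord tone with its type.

F5 (beat 3) — passing tone; A4 (beat 7) — neighbor tone.

The harmony at that moment is C major triad (C, E, G); F5 is not a chord tone.
It is approached by step down from G5 and left by step down to E5.
Step in, step out in the same direction — a passing tone.
The harmony at that moment is G minor seventh chord (G, Bb, D, F); A4 is not a chord tone.
It is approached by step down from Bb4 and left by step up to Bb4.
Step away and step back to the same note — a neighbor tone (lower neighbor).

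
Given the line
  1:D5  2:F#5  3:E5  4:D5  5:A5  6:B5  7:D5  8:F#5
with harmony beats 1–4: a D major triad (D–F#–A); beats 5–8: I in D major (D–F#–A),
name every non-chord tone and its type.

E5 (beat 3) — passing tone; B5 (beat 6) — escape tone.

The harmony at that moment is D major triad (D, F#, A); E5 is not a chord tone.
It is approached by step down from F#5 and left by step down to D5.
Step in, step out in the same direction — a passing tone.
The harmony at that moment is D major triad (D, F#, A); B5 is not a chord tone.
It is approached by step up from A5 and left by leap down to D5.
Step in, leap out — an escape tone.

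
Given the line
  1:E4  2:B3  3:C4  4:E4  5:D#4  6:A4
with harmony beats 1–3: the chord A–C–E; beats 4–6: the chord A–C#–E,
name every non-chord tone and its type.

B3 (beat 2) — appoggiatura; D#4 (beat 5) — escape tone.

The harmony at that moment is A minor triad (A, C, E); B3 is not a chord tone.
It is approached by leap down from E4 and left by step up to C4.
Leap in, step out — an appoggiatura.
The harmony at that moment is A major triad (A, C#, E); D#4 is not a chord tone.
It is approached by step down from E4 and left by leap up to A4.
Step in, leap out — an escape tone.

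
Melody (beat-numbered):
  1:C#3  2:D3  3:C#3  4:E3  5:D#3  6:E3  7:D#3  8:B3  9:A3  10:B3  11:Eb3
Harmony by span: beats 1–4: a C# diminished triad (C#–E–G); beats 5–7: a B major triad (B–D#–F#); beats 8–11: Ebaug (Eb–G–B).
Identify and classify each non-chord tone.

The harmony at that moment is C# diminished triad (C#, E, G); D3 is not a chord tone.
It is approached by step up from C#3 and left by step down to C#3.
Step away and step back to the same note — a neighbor tone (upper neighbor).
The harmony at that moment is B major triad (B, D#, F#); E3 is not a chord tone.
It is approached by step up from D#3 and left by step down to D#3.
Step away and step back to the same note — a neighbor tone (upper neighbor).
The harmony at that moment is Eb augmented triad (Eb, G, B); A3 is not a chord tone.
It is approached by step down from B3 and left by step up to B3.
Step away and step back to the same note — a neighbor tone (lower neighbor).

D3 (beat 2) — neighbor tone; E3 (beat 6) — neighbor tone; A3 (beat 9) — neighbor tone.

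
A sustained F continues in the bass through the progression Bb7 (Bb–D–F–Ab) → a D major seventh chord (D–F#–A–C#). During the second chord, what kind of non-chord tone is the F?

The harmony at that moment is D major seventh chord (D, F#, A, C#); F is not a chord tone.
It is held over (the same pitch as the preceding F) and then sustained as the same pitch into the next harmony.
Sustained through a change of harmony — a pedal tone.

Pedal tone (pedal point).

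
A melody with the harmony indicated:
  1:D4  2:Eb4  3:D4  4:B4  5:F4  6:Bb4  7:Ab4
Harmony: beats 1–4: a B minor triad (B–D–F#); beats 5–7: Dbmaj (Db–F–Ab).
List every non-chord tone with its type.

Eb4 (beat 2) — neighbor tone; Bb4 (beat 6) — appoggiatura.

The harmony at that moment is B minor triad (B, D, F#); Eb4 is not a chord tone.
It is approached by step up from D4 and left by step down to D4.
Step away and step back to the same note — a neighbor tone (upper neighbor).
The harmony at that moment is Db major triad (Db, F, Ab); Bb4 is not a chord tone.
It is approached by leap up from F4 and left by step down to Ab4.
Leap in, step out — an appoggiatura.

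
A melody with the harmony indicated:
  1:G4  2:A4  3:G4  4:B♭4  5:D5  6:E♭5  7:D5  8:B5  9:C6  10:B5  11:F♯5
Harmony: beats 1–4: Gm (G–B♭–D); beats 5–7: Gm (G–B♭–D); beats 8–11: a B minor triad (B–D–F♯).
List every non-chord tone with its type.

A4 (beat 2) — neighbor tone; E♭5 (beat 6) — neighbor tone; C6 (beat 9) — neighbor tone.

The harmony at that moment is G minor triad (G, B♭, D); A4 is not a chord tone.
It is approached by step up from G4 and left by step down to G4.
Step away and step back to the same note — a neighbor tone (upper neighbor).
The harmony at that moment is G minor triad (G, B♭, D); E♭5 is not a chord tone.
It is approached by step up from D5 and left by step down to D5.
Step away and step back to the same note — a neighbor tone (upper neighbor).
The harmony at that moment is B minor triad (B, D, F♯); C6 is not a chord tone.
It is approached by step up from B5 and left by step down to B5.
Step away and step back to the same note — a neighbor tone (upper neighbor).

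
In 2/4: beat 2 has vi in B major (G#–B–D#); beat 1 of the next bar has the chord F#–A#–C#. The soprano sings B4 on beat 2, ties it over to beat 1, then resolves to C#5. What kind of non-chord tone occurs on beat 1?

The harmony at that moment is F# major triad (F#, A#, C#); B4 is not a chord tone.
It is held over (the same pitch as the preceding B4) and left by step up to C#5.
Held over from the previous chord and resolving up by step — a retardation.

Retardation.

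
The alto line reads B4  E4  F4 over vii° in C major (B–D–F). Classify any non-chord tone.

The harmony at that moment is B diminished triad (B, D, F); E4 is not a chord tone.
It is approached by leap down from B4 and left by step up to F4.
Leap in, step out — an appoggiatura.

E4 is an appoggiatura.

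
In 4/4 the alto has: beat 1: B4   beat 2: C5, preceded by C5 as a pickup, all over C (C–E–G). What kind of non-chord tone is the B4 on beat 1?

The harmony at that moment is C major triad (C, E, G); B4 is not a chord tone.
It is approached by step down from C5 and left by step up to C5.
Step away and step back to the same note — a neighbor tone (lower neighbor).

Lower neighbor tone.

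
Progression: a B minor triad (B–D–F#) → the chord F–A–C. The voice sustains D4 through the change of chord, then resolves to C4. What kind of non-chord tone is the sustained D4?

The harmony at that moment is F major triad (F, A, C); D4 is not a chord tone.
It is held over (the same pitch as the preceding D4) and left by step down to C4.
Held over from the previous chord and resolving down by step — a suspension.

D4 is a suspension.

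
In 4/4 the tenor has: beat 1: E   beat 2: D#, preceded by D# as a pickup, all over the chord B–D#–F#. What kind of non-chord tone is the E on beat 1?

The harmony at that moment is B major triad (B, D#, F#); E is not a chord tone.
It is approached by step up from D# and left by step down to D#.
Step away and step back to the same note — a neighbor tone (upper neighbor).

Upper neighbor tone.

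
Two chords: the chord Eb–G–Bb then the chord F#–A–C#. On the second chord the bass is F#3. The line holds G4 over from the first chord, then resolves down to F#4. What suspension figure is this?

At the second chord the bass is F#3. The suspended G4 lies a ninth above the bass; after resolving down by step to F#4, the interval above the bass becomes an octave.
Suspension figures are named by those two intervals: 9–8.

9–8 suspension.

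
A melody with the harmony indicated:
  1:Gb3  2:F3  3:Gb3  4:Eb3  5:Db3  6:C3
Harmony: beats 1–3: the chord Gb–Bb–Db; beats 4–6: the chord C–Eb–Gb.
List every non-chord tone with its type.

The harmony at that moment is Gb major triad (Gb, Bb, Db); F3 is not a chord tone.
It is approached by step down from Gb3 and left by step up to Gb3.
Step away and step back to the same note — a neighbor tone (lower neighbor).
The harmony at that moment is C diminished triad (C, Eb, Gb); Db3 is not a chord tone.
It is approached by step down from Eb3 and left by step down to C3.
Step in, step out in the same direction — a passing tone.

F3 (beat 2) — neighbor tone; Db3 (beat 5) — passing tone.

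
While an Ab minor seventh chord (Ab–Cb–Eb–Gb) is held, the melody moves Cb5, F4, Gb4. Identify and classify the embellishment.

The harmony at that moment is Ab minor seventh chord (Ab, Cb, Eb, Gb); F4 is not a chord tone.
It is approached by leap down from Cb5 and left by step up to Gb4.
Leap in, step out — an appoggiatura.

F4 is an appoggiatura.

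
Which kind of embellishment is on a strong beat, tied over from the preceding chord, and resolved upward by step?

Approach: by preparation — the pitch is first a chord tone, then held (tied or repeated) while the harmony changes under it. Departure: up by step. Metric position: strong.
A prepared dissonance that resolves upward by step — a retardation. (The same figure resolving downward would be a suspension.)

Retardation.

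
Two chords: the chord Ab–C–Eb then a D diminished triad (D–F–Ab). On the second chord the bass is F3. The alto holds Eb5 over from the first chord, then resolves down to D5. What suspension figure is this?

7–6 suspension.

At the second chord the bass is F3. The suspended Eb5 lies a seventh above the bass; after resolving down by step to D5, the interval above the bass becomes a sixth.
Suspension figures are named by those two intervals: 7–6.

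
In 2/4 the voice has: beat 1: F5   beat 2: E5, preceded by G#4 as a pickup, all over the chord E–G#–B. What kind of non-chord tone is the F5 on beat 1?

The harmony at that moment is E major triad (E, G#, B); F5 is not a chord tone.
It is approached by leap up from G#4 and left by step down to E5.
Leap in, step out, metrically accented — an appoggiatura.

Appoggiatura.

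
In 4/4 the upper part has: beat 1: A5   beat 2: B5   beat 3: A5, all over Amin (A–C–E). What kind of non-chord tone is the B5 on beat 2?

Upper neighbor tone.

The harmony at that moment is A minor triad (A, C, E); B5 is not a chord tone.
It is approached by step up from A5 and left by step down to A5.
Step away and step back to the same note — a neighbor tone (upper neighbor).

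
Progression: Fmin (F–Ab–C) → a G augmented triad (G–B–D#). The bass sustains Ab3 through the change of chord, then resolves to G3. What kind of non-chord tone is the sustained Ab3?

Ab3 is a suspension.

The harmony at that moment is G augmented triad (G, B, D#); Ab3 is not a chord tone.
It is held over (the same pitch as the preceding Ab3) and left by step down to G3.
Held over from the previous chord and resolving down by step — a suspension.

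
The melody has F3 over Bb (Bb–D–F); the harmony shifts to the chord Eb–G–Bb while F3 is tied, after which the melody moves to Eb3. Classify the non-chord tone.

The harmony at that moment is Eb major triad (Eb, G, Bb); F3 is not a chord tone.
It is held over (the same pitch as the preceding F3) and left by step down to Eb3.
Held over from the previous chord and resolving down by step — a suspension.

F3 is a suspension.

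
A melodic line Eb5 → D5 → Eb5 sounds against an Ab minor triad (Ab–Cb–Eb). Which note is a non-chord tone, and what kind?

The harmony at that moment is Ab minor triad (Ab, Cb, Eb); D5 is not a chord tone.
It is approached by step down from Eb5 and left by step up to Eb5.
Step away and step back to the same note — a neighbor tone (lower neighbor).

D5 is a neighbor tone.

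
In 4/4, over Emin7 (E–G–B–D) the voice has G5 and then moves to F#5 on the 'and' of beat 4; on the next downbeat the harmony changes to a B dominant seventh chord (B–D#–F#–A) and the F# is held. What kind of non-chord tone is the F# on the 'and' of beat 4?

Anticipation.

The harmony at that moment is E minor seventh chord (E, G, B, D); F#5 is not a chord tone.
It is approached by step down from G5 and then sustained as the same pitch into the next harmony.
Arriving early and becoming a chord tone when the harmony changes — an anticipation.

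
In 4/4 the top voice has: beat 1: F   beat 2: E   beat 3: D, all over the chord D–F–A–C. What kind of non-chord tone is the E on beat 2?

Passing tone.

The harmony at that moment is D minor seventh chord (D, F, A, C); E is not a chord tone.
It is approached by step down from F and left by step down to D.
Step in, step out in the same direction — a passing tone.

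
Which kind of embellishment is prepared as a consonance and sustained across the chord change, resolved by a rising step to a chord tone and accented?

Approach: by preparation — the pitch is first a chord tone, then held (tied or repeated) while the harmony changes under it. Departure: up by step. Metric position: strong.
A prepared dissonance that resolves upward by step — a retardation. (The same figure resolving downward would be a suspension.)

Retardation.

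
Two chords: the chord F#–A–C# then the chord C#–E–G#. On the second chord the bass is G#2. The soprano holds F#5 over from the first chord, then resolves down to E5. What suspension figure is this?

At the second chord the bass is G#2. The suspended F#5 lies a seventh above the bass; after resolving down by step to E5, the interval above the bass becomes a sixth.
Suspension figures are named by those two intervals: 7–6.

7–6 suspension.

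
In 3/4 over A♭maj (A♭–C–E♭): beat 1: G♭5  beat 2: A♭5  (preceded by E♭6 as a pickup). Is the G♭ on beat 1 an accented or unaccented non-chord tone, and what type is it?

The harmony at that moment is A♭ major triad (A♭, C, E♭); G♭5 is not a chord tone.
It is approached by leap down from E♭6 and left by step up to A♭5.
Leap in, step out — an appoggiatura.
It falls on the downbeat, so it is accented.

Accented appoggiatura.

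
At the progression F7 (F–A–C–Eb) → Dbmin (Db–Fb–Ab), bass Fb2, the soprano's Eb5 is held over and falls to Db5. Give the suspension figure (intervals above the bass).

7–6 suspension.

At the second chord the bass is Fb2. The suspended Eb5 lies a seventh above the bass; after resolving down by step to Db5, the interval above the bass becomes a sixth.
Suspension figures are named by those two intervals: 7–6.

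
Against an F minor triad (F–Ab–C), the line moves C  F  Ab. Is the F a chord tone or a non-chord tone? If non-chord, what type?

F minor triad contains F, Ab, C; F is the root, so it is a chord tone.

Chord tone (the root of F minor triad).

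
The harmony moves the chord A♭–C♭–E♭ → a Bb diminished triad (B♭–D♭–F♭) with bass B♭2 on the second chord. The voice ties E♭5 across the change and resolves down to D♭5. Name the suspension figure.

At the second chord the bass is B♭2. The suspended E♭5 lies a fourth above the bass; after resolving down by step to D♭5, the interval above the bass becomes a third.
Suspension figures are named by those two intervals: 4–3.

4–3 suspension.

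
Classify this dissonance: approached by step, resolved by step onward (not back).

Passing tone.

Approach: by step. Departure: by step, continuing in the same direction.
Stepwise on both sides with no change of direction means the note fills in the space between two different chord tones — a passing tone. (Had it turned back to its starting note it would be a neighbor tone instead.)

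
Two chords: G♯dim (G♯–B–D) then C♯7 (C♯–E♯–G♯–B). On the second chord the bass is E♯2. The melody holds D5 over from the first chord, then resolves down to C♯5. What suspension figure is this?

At the second chord the bass is E♯2. The suspended D5 lies a seventh above the bass; after resolving down by step to C♯5, the interval above the bass becomes a sixth.
Suspension figures are named by those two intervals: 7–6.

7–6 suspension.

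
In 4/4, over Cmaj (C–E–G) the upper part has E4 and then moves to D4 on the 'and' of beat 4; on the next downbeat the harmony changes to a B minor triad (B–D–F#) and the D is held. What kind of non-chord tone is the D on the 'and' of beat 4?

Anticipation.

The harmony at that moment is C major triad (C, E, G); D4 is not a chord tone.
It is approached by step down from E4 and then sustained as the same pitch into the next harmony.
Arriving early and becoming a chord tone when the harmony changes — an anticipation.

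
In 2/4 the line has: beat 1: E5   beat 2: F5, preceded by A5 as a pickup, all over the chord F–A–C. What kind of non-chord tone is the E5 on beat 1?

Appoggiatura.

The harmony at that moment is F major triad (F, A, C); E5 is not a chord tone.
It is approached by leap down from A5 and left by step up to F5.
Leap in, step out, metrically accented — an appoggiatura.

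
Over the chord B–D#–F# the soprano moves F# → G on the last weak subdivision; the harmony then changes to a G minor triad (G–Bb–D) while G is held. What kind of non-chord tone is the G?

G is an anticipation.

The harmony at that moment is B major triad (B, D#, F#); G is not a chord tone.
It is approached by step up from F# and then sustained as the same pitch into the next harmony.
Arriving early and becoming a chord tone when the harmony changes — an anticipation.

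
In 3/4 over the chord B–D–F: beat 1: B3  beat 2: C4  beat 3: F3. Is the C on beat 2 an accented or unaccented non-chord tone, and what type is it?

Unaccented escape tone.

The harmony at that moment is B diminished triad (B, D, F); C4 is not a chord tone.
It is approached by step up from B3 and left by leap down to F3.
Step in, leap out — an escape tone.
It falls on a weak beat, so it is unaccented.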